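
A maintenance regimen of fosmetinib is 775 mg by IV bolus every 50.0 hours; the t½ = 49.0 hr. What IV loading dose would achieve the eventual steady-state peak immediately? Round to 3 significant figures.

k = ln 2 / 49.0 = 0.01415 hr⁻¹
Accumulation ratio R = 1 / (1 − e^(−kτ)) = 1 / (1 − e^(−0.01415×50.0)) = 1 / (1 − 0.4930) = 1.972
Loading dose = maintenance dose × R = 775 × 1.972 ≈ 1530 mg

1530 mg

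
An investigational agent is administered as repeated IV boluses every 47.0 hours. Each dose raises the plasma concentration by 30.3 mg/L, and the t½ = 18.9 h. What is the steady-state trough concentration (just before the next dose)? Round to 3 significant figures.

6.58 mg/L

k = ln 2 / 18.9 = 0.03667 h⁻¹
Fraction remaining after one interval: e^(−kτ) = e^(−0.03667 × 47.0) = 0.1784
R = 1 / (1 − 0.1784) = 1.217
Css,max = 30.3 × 1.217 = 36.88 mg/L
Css,min = Css,max × e^(−kτ) = 36.88 × 0.1784 ≈ 6.58 mg/L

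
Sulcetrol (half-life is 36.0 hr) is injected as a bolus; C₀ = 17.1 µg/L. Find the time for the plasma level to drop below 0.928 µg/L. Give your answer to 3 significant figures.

151 hours

k = ln 2 / 36.0 = 0.01925 hr⁻¹
C(t) = C₀ e^(−kt)  ⇒  t = ln(C₀/C) / k
t = ln(17.1/0.928) / 0.01925 = 2.914 / 0.01925 ≈ 151 hours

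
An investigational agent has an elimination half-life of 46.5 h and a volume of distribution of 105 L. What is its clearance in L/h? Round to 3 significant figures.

k = ln 2 / t½ = ln 2 / 46.5 = 0.01491 h⁻¹
CL = k · V = 0.01491 × 105 ≈ 1.57 L/h

1.57 L/h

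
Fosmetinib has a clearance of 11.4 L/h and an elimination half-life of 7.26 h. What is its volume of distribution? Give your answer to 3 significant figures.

k = ln 2 / t½ = ln 2 / 7.26 = 0.09547 h⁻¹
V = CL / k = 11.4 / 0.09547 ≈ 119 L

119 L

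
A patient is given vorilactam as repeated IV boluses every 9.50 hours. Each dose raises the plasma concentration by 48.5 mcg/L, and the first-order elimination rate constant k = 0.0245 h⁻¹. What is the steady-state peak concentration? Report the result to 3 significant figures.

234 mcg/L

Fraction remaining after one interval: e^(−kτ) = e^(−0.02450 × 9.50) = 0.7924
R = 1 / (1 − 0.7924) = 4.816
Css,max = 48.5 × 4.816 ≈ 234 mcg/L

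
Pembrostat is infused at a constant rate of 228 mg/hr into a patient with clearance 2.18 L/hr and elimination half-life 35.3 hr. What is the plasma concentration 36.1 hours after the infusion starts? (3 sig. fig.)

53.1 µg/mL

Css = rate / CL = 228 / 2.18 = 104.6 µg/mL
k = ln 2 / 35.3 = 0.01964 hr⁻¹
C(t) = Css (1 − e^(−kt)) = 104.6 × (1 − e^(−0.7089)) = 104.6 × 0.5078 ≈ 53.1 µg/mL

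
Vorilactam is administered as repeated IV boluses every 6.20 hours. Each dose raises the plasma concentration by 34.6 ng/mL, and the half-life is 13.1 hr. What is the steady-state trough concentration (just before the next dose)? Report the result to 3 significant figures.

89.1 ng/mL

k = ln 2 / 13.1 = 0.05291 hr⁻¹
Fraction remaining after one interval: e^(−kτ) = e^(−0.05291 × 6.20) = 0.7203
R = 1 / (1 − 0.7203) = 3.576
Css,max = 34.6 × 3.576 = 123.7 ng/mL
Css,min = Css,max × e^(−kτ) = 123.7 × 0.7203 ≈ 89.1 ng/mL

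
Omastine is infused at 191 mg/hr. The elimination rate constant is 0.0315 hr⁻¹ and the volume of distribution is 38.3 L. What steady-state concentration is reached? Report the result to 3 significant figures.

158 mg/L

CL = k · V = 0.0315 × 38.3 = 1.206 L/hr
Css = rate / CL = 191 / 1.206 ≈ 158 mg/L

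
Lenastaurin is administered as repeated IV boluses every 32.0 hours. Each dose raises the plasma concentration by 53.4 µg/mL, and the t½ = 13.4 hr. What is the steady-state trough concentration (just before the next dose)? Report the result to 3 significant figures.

12.6 µg/mL

k = ln 2 / 13.4 = 0.05173 hr⁻¹
Fraction remaining after one interval: e^(−kτ) = e^(−0.05173 × 32.0) = 0.1910
R = 1 / (1 − 0.1910) = 1.236
Css,max = 53.4 × 1.236 = 66.01 µg/mL
Css,min = Css,max × e^(−kτ) = 66.01 × 0.1910 ≈ 12.6 µg/mL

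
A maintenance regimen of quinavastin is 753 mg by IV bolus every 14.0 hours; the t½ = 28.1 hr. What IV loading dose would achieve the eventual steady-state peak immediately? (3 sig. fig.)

k = ln 2 / 28.1 = 0.02467 hr⁻¹
Accumulation ratio R = 1 / (1 − e^(−kτ)) = 1 / (1 − e^(−0.02467×14.0)) = 1 / (1 − 0.7080) = 3.424
Loading dose = maintenance dose × R = 753 × 3.424 ≈ 2580 mg

2580 mg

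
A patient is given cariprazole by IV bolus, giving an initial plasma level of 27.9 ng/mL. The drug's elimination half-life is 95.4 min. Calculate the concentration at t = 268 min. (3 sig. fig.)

k = ln 2 / 95.4 = 0.007266 min⁻¹
C(t) = C₀ e^(−kt) = 27.9 × e^(−0.007266 × 268) = 27.9 × e^(−1.947) = 27.9 × 0.1427 ≈ 3.98 ng/mL

3.98 ng/mL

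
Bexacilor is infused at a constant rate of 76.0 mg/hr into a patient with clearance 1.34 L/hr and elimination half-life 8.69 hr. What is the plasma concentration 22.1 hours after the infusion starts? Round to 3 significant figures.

Css = rate / CL = 76.0 / 1.34 = 56.72 µg/mL
k = ln 2 / 8.69 = 0.07976 hr⁻¹
C(t) = Css (1 − e^(−kt)) = 56.72 × (1 − e^(−1.763)) = 56.72 × 0.8284 ≈ 47.0 µg/mL

47.0 µg/mL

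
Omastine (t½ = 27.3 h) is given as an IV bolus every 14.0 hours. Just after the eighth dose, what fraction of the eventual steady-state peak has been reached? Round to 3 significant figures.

0.942

k = ln 2 / 27.3 = 0.02539 h⁻¹
f_n = 1 − e^(−nkτ) = 1 − e^(−8 × 0.02539 × 14.0) = 1 − e^(−2.844) = 1 − 0.05821 ≈ 0.942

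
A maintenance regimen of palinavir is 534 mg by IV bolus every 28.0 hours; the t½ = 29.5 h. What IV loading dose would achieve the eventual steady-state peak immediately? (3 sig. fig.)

k = ln 2 / 29.5 = 0.02350 h⁻¹
Accumulation ratio R = 1 / (1 − e^(−kτ)) = 1 / (1 − e^(−0.02350×28.0)) = 1 / (1 − 0.5179) = 2.074
Loading dose = maintenance dose × R = 534 × 2.074 ≈ 1110 mg

1110 mg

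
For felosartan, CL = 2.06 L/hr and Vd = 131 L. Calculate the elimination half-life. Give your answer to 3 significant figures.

44.1 hours

k = CL / V = 2.06 / 131 = 0.01573 hr⁻¹
t½ = ln 2 / k = ln 2 / 0.01573 ≈ 44.1 hours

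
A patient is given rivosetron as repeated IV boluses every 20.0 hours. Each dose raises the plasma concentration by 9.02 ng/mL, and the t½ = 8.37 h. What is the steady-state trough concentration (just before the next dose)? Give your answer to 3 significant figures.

k = ln 2 / 8.37 = 0.08281 h⁻¹
Fraction remaining after one interval: e^(−kτ) = e^(−0.08281 × 20.0) = 0.1909
R = 1 / (1 − 0.1909) = 1.236
Css,max = 9.02 × 1.236 = 11.15 ng/mL
Css,min = Css,max × e^(−kτ) = 11.15 × 0.1909 ≈ 2.13 ng/mL

2.13 ng/mL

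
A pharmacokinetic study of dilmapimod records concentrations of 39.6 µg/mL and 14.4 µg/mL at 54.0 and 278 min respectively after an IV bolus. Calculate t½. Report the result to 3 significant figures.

153 minutes

k = ln(C₁/C₂) / (t₂ − t₁) = ln(39.6/14.4) / (278 − 54.0)
  = 1.012 / 224.0 = 0.004516 min⁻¹
t½ = ln 2 / k = ln 2 / 0.004516 ≈ 153 minutes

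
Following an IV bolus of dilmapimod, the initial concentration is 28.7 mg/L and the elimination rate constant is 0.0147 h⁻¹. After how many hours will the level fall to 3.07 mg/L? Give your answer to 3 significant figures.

152 hours

C(t) = C₀ e^(−kt)  ⇒  t = ln(C₀/C) / k
t = ln(28.7/3.07) / 0.01470 = 2.235 / 0.01470 ≈ 152 hours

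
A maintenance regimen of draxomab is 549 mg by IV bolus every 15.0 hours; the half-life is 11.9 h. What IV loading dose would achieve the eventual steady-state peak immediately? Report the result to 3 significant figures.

942 mg

k = ln 2 / 11.9 = 0.05825 h⁻¹
Accumulation ratio R = 1 / (1 − e^(−kτ)) = 1 / (1 − e^(−0.05825×15.0)) = 1 / (1 − 0.4174) = 1.716
Loading dose = maintenance dose × R = 549 × 1.716 ≈ 942 mg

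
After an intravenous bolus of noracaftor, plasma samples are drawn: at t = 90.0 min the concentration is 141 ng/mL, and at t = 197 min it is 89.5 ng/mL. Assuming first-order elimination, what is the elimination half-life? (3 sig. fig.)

k = ln(C₁/C₂) / (t₂ − t₁) = ln(141/89.5) / (197 − 90.0)
  = 0.4545 / 107.0 = 0.004248 min⁻¹
t½ = ln 2 / k = ln 2 / 0.004248 ≈ 163 minutes

163 minutes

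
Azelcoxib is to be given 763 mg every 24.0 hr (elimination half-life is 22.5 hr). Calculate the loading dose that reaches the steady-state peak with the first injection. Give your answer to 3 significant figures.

1460 mg

k = ln 2 / 22.5 = 0.03081 hr⁻¹
Accumulation ratio R = 1 / (1 − e^(−kτ)) = 1 / (1 − e^(−0.03081×24.0)) = 1 / (1 − 0.4774) = 1.914
Loading dose = maintenance dose × R = 763 × 1.914 ≈ 1460 mg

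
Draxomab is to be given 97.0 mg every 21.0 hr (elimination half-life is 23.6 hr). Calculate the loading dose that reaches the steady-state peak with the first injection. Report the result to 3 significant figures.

k = ln 2 / 23.6 = 0.02937 hr⁻¹
Accumulation ratio R = 1 / (1 − e^(−kτ)) = 1 / (1 − e^(−0.02937×21.0)) = 1 / (1 − 0.5397) = 2.172
Loading dose = maintenance dose × R = 97.0 × 2.172 ≈ 211 mg

211 mg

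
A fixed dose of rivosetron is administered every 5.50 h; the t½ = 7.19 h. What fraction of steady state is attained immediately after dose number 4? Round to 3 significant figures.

0.880

k = ln 2 / 7.19 = 0.09640 h⁻¹
f_n = 1 − e^(−nkτ) = 1 − e^(−4 × 0.09640 × 5.50) = 1 − e^(−2.121) = 1 − 0.1199 ≈ 0.880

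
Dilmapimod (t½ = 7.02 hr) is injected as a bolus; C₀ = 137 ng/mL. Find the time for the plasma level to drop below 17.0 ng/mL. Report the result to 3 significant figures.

21.1 hours

k = ln 2 / 7.02 = 0.09874 hr⁻¹
C(t) = C₀ e^(−kt)  ⇒  t = ln(C₀/C) / k
t = ln(137/17.0) / 0.09874 = 2.087 / 0.09874 ≈ 21.1 hours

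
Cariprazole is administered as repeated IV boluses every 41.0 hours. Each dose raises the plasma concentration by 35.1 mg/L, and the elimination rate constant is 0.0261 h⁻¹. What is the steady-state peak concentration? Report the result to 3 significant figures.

Fraction remaining after one interval: e^(−kτ) = e^(−0.02610 × 41.0) = 0.3430
R = 1 / (1 − 0.3430) = 1.522
Css,max = 35.1 × 1.522 ≈ 53.4 mg/L

53.4 mg/L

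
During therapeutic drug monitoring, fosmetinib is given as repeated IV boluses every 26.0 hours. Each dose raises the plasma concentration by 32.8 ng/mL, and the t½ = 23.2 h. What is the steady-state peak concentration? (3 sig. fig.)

k = ln 2 / 23.2 = 0.02988 h⁻¹
Fraction remaining after one interval: e^(−kτ) = e^(−0.02988 × 26.0) = 0.4599
R = 1 / (1 − 0.4599) = 1.851
Css,max = 32.8 × 1.851 ≈ 60.7 ng/mL

60.7 ng/mL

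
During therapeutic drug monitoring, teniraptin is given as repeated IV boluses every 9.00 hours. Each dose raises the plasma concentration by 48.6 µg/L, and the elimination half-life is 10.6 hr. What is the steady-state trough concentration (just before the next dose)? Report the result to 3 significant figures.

60.6 µg/L

k = ln 2 / 10.6 = 0.06539 hr⁻¹
Fraction remaining after one interval: e^(−kτ) = e^(−0.06539 × 9.00) = 0.5551
R = 1 / (1 − 0.5551) = 2.248
Css,max = 48.6 × 2.248 = 109.2 µg/L
Css,min = Css,max × e^(−kτ) = 109.2 × 0.5551 ≈ 60.6 µg/L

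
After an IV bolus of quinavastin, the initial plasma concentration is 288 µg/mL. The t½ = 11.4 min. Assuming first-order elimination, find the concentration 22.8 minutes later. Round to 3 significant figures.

72.0 µg/mL

k = ln 2 / 11.4 = 0.06080 min⁻¹
22.8 min is 2.000 half-lives, so C = 288 × (1/2)^2.000 = 288 × 0.2500 ≈ 72.0 µg/mL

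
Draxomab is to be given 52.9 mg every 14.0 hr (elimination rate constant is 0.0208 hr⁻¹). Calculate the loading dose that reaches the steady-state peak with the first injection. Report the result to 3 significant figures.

209 mg

Accumulation ratio R = 1 / (1 − e^(−kτ)) = 1 / (1 − e^(−0.02080×14.0)) = 1 / (1 − 0.7474) = 3.958
Loading dose = maintenance dose × R = 52.9 × 3.958 ≈ 209 mg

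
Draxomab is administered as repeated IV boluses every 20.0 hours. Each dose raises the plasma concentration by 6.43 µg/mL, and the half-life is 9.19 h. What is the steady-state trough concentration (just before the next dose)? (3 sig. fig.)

k = ln 2 / 9.19 = 0.07542 h⁻¹
Fraction remaining after one interval: e^(−kτ) = e^(−0.07542 × 20.0) = 0.2212
R = 1 / (1 − 0.2212) = 1.284
Css,max = 6.43 × 1.284 = 8.257 µg/mL
Css,min = Css,max × e^(−kτ) = 8.257 × 0.2212 ≈ 1.83 µg/mL

1.83 µg/mL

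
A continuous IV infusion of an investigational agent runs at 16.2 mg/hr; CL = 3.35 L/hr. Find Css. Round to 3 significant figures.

Css = infusion rate / CL = 16.2 / 3.35 ≈ 4.84 mg/L

4.84 mg/L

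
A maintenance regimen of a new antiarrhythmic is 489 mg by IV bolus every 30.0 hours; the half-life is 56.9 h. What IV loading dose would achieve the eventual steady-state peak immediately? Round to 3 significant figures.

1600 mg

k = ln 2 / 56.9 = 0.01218 h⁻¹
Accumulation ratio R = 1 / (1 − e^(−kτ)) = 1 / (1 − e^(−0.01218×30.0)) = 1 / (1 − 0.6939) = 3.267
Loading dose = maintenance dose × R = 489 × 3.267 ≈ 1600 mg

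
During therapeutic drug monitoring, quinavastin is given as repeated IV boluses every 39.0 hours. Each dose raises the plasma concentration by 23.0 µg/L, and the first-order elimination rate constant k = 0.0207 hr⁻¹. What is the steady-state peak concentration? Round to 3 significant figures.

41.5 µg/L

Fraction remaining after one interval: e^(−kτ) = e^(−0.02070 × 39.0) = 0.4461
R = 1 / (1 − 0.4461) = 1.805
Css,max = 23.0 × 1.805 ≈ 41.5 µg/L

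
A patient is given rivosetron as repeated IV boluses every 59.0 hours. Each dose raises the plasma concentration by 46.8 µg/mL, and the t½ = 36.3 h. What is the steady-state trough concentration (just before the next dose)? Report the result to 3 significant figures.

k = ln 2 / 36.3 = 0.01909 h⁻¹
Fraction remaining after one interval: e^(−kτ) = e^(−0.01909 × 59.0) = 0.3241
R = 1 / (1 − 0.3241) = 1.480
Css,max = 46.8 × 1.480 = 69.24 µg/mL
Css,min = Css,max × e^(−kτ) = 69.24 × 0.3241 ≈ 22.4 µg/mL

22.4 µg/mL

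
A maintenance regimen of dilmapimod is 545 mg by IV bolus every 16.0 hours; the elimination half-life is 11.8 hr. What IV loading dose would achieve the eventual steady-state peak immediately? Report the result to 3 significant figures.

k = ln 2 / 11.8 = 0.05874 hr⁻¹
Accumulation ratio R = 1 / (1 − e^(−kτ)) = 1 / (1 − e^(−0.05874×16.0)) = 1 / (1 − 0.3907) = 1.641
Loading dose = maintenance dose × R = 545 × 1.641 ≈ 894 mg

894 mg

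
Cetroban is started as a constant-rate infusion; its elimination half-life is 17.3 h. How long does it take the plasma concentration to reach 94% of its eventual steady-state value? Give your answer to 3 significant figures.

k = ln 2 / 17.3 = 0.04007 h⁻¹
f = 1 − e^(−kt)  ⇒  t = −ln(1 − f) / k
t = −ln(1 − 0.94) / 0.04007 = 2.813 / 0.04007 ≈ 70.2 hours

70.2 hours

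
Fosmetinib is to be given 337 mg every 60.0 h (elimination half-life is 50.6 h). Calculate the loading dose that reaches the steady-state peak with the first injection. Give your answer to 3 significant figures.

k = ln 2 / 50.6 = 0.01370 h⁻¹
Accumulation ratio R = 1 / (1 − e^(−kτ)) = 1 / (1 − e^(−0.01370×60.0)) = 1 / (1 − 0.4396) = 1.784
Loading dose = maintenance dose × R = 337 × 1.784 ≈ 601 mg

601 mg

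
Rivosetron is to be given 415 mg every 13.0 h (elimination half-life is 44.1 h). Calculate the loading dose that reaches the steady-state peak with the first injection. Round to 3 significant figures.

2250 mg

k = ln 2 / 44.1 = 0.01572 h⁻¹
Accumulation ratio R = 1 / (1 − e^(−kτ)) = 1 / (1 − e^(−0.01572×13.0)) = 1 / (1 − 0.8152) = 5.411
Loading dose = maintenance dose × R = 415 × 5.411 ≈ 2250 mg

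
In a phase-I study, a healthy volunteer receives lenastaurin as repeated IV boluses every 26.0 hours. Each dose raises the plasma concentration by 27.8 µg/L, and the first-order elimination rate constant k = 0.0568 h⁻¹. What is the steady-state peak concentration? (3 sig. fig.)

36.0 µg/L

Fraction remaining after one interval: e^(−kτ) = e^(−0.05680 × 26.0) = 0.2284
R = 1 / (1 − 0.2284) = 1.296
Css,max = 27.8 × 1.296 ≈ 36.0 µg/L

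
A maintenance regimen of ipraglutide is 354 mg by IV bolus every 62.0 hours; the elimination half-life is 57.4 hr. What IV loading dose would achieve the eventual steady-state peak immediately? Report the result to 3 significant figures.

k = ln 2 / 57.4 = 0.01208 hr⁻¹
Accumulation ratio R = 1 / (1 − e^(−kτ)) = 1 / (1 − e^(−0.01208×62.0)) = 1 / (1 − 0.4730) = 1.897
Loading dose = maintenance dose × R = 354 × 1.897 ≈ 672 mg

672 mg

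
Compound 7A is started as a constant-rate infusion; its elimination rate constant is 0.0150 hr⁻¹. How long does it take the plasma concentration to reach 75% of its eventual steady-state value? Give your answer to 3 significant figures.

92.4 hours

f = 1 − e^(−kt)  ⇒  t = −ln(1 − f) / k
t = −ln(1 − 0.75) / 0.01500 = 1.386 / 0.01500 ≈ 92.4 hours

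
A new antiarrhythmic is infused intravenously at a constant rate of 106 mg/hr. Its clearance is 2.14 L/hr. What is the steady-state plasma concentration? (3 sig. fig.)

49.5 µg/mL

Css = infusion rate / CL = 106 / 2.14 ≈ 49.5 µg/mL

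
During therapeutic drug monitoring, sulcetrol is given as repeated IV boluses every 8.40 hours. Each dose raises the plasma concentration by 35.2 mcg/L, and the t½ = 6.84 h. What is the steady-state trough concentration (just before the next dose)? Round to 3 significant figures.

k = ln 2 / 6.84 = 0.1013 h⁻¹
Fraction remaining after one interval: e^(−kτ) = e^(−0.1013 × 8.40) = 0.4269
R = 1 / (1 − 0.4269) = 1.745
Css,max = 35.2 × 1.745 = 61.42 mcg/L
Css,min = Css,max × e^(−kτ) = 61.42 × 0.4269 ≈ 26.2 mcg/L

26.2 mcg/L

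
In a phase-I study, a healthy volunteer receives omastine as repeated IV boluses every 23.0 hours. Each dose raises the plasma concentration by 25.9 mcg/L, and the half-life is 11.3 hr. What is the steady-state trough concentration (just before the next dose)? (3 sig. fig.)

k = ln 2 / 11.3 = 0.06134 hr⁻¹
Fraction remaining after one interval: e^(−kτ) = e^(−0.06134 × 23.0) = 0.2439
R = 1 / (1 − 0.2439) = 1.323
Css,max = 25.9 × 1.323 = 34.26 mcg/L
Css,min = Css,max × e^(−kτ) = 34.26 × 0.2439 ≈ 8.36 mcg/L

8.36 mcg/L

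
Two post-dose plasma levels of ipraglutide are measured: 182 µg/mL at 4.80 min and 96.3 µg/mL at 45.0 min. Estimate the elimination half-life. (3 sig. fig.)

43.8 minutes

k = ln(C₁/C₂) / (t₂ − t₁) = ln(182/96.3) / (45.0 − 4.80)
  = 0.6365 / 40.20 = 0.01583 min⁻¹
t½ = ln 2 / k = ln 2 / 0.01583 ≈ 43.8 minutes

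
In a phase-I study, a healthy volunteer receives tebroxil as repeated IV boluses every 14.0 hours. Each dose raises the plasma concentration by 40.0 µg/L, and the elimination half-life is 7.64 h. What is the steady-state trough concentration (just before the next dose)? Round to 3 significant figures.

15.6 µg/L

k = ln 2 / 7.64 = 0.09073 h⁻¹
Fraction remaining after one interval: e^(−kτ) = e^(−0.09073 × 14.0) = 0.2808
R = 1 / (1 − 0.2808) = 1.390
Css,max = 40.0 × 1.390 = 55.62 µg/L
Css,min = Css,max × e^(−kτ) = 55.62 × 0.2808 ≈ 15.6 µg/L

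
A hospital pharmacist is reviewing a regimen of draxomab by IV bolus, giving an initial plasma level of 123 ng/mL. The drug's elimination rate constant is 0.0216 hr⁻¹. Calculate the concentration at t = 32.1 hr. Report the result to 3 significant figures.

C(t) = C₀ e^(−kt) = 123 × e^(−0.02160 × 32.1) = 123 × e^(−0.6934) = 123 × 0.4999 ≈ 61.5 ng/mL

61.5 ng/mL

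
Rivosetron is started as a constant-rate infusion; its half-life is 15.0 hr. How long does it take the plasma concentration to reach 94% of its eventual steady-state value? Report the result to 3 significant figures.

60.9 hours

k = ln 2 / 15.0 = 0.04621 hr⁻¹
f = 1 − e^(−kt)  ⇒  t = −ln(1 − f) / k
t = −ln(1 − 0.94) / 0.04621 = 2.813 / 0.04621 ≈ 60.9 hours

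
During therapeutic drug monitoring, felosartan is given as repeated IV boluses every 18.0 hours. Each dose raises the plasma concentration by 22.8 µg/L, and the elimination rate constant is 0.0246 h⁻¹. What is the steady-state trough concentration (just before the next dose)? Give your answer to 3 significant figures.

40.9 µg/L

Fraction remaining after one interval: e^(−kτ) = e^(−0.02460 × 18.0) = 0.6422
R = 1 / (1 − 0.6422) = 2.795
Css,max = 22.8 × 2.795 = 63.73 µg/L
Css,min = Css,max × e^(−kτ) = 63.73 × 0.6422 ≈ 40.9 µg/L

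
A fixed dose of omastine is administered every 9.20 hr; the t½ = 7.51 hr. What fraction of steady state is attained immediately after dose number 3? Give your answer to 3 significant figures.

k = ln 2 / 7.51 = 0.09230 hr⁻¹
f_n = 1 − e^(−nkτ) = 1 − e^(−3 × 0.09230 × 9.20) = 1 − e^(−2.547) = 1 − 0.07829 ≈ 0.922

0.922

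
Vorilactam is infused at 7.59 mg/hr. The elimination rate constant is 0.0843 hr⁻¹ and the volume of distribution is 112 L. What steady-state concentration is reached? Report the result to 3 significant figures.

CL = k · V = 0.0843 × 112 = 9.442 L/hr
Css = rate / CL = 7.59 / 9.442 ≈ 0.804 µg/mL

0.804 µg/mL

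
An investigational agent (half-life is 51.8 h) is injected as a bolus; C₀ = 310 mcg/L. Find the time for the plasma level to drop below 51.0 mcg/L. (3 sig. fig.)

k = ln 2 / 51.8 = 0.01338 h⁻¹
C(t) = C₀ e^(−kt)  ⇒  t = ln(C₀/C) / k
t = ln(310/51.0) / 0.01338 = 1.805 / 0.01338 ≈ 135 hours

135 hours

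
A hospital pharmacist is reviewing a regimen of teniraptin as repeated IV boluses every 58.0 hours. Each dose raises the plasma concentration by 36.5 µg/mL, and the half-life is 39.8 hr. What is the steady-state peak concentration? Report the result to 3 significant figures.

57.4 µg/mL

k = ln 2 / 39.8 = 0.01742 hr⁻¹
Fraction remaining after one interval: e^(−kτ) = e^(−0.01742 × 58.0) = 0.3642
R = 1 / (1 − 0.3642) = 1.573
Css,max = 36.5 × 1.573 ≈ 57.4 µg/mL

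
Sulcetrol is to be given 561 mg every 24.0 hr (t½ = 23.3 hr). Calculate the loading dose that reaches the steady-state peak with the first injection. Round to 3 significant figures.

1100 mg

k = ln 2 / 23.3 = 0.02975 hr⁻¹
Accumulation ratio R = 1 / (1 − e^(−kτ)) = 1 / (1 − e^(−0.02975×24.0)) = 1 / (1 − 0.4897) = 1.960
Loading dose = maintenance dose × R = 561 × 1.960 ≈ 1100 mg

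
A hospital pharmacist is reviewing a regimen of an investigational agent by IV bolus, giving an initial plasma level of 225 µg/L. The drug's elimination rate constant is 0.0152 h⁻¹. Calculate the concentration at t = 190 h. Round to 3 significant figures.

12.5 µg/L

C(t) = C₀ e^(−kt) = 225 × e^(−0.01520 × 190) = 225 × e^(−2.888) = 225 × 0.05569 ≈ 12.5 µg/L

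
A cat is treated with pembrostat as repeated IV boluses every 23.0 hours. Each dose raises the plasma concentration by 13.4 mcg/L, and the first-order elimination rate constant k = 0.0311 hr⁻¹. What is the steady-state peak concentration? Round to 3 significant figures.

26.2 mcg/L

Fraction remaining after one interval: e^(−kτ) = e^(−0.03110 × 23.0) = 0.4890
R = 1 / (1 − 0.4890) = 1.957
Css,max = 13.4 × 1.957 ≈ 26.2 mcg/L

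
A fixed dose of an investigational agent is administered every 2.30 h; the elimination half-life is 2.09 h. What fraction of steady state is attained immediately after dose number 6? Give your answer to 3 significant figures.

k = ln 2 / 2.09 = 0.3316 h⁻¹
f_n = 1 − e^(−nkτ) = 1 − e^(−6 × 0.3316 × 2.30) = 1 − e^(−4.577) = 1 − 0.01029 ≈ 0.990

0.990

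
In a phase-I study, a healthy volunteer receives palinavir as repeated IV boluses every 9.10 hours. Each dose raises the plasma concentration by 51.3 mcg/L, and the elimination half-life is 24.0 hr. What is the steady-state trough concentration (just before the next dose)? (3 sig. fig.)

171 mcg/L

k = ln 2 / 24.0 = 0.02888 hr⁻¹
Fraction remaining after one interval: e^(−kτ) = e^(−0.02888 × 9.10) = 0.7689
R = 1 / (1 − 0.7689) = 4.327
Css,max = 51.3 × 4.327 = 222.0 mcg/L
Css,min = Css,max × e^(−kτ) = 222.0 × 0.7689 ≈ 171 mcg/L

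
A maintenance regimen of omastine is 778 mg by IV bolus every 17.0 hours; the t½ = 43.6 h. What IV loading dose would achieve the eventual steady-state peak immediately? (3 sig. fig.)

k = ln 2 / 43.6 = 0.01590 h⁻¹
Accumulation ratio R = 1 / (1 − e^(−kτ)) = 1 / (1 − e^(−0.01590×17.0)) = 1 / (1 − 0.7632) = 4.223
Loading dose = maintenance dose × R = 778 × 4.223 ≈ 3290 mg

3290 mg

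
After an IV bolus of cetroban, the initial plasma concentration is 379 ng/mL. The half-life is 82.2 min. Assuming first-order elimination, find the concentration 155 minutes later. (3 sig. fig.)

k = ln 2 / 82.2 = 0.008432 min⁻¹
155 min is 1.886 half-lives, so C = 379 × (1/2)^1.886 = 379 × 0.2706 ≈ 103 ng/mL

103 ng/mL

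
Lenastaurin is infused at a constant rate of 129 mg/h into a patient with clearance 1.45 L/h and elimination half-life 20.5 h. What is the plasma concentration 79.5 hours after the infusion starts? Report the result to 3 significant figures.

Css = rate / CL = 129 / 1.45 = 88.97 µg/mL
k = ln 2 / 20.5 = 0.03381 h⁻¹
C(t) = Css (1 − e^(−kt)) = 88.97 × (1 − e^(−2.688)) = 88.97 × 0.9320 ≈ 82.9 µg/mL

82.9 µg/mL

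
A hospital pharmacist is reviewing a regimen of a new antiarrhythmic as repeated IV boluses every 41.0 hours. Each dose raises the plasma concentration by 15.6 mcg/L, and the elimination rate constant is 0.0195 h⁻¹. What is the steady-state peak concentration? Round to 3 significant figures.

28.3 mcg/L

Fraction remaining after one interval: e^(−kτ) = e^(−0.01950 × 41.0) = 0.4496
R = 1 / (1 − 0.4496) = 1.817
Css,max = 15.6 × 1.817 ≈ 28.3 mcg/L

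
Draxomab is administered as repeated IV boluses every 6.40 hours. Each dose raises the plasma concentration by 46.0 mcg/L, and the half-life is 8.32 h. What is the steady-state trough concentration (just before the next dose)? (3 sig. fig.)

k = ln 2 / 8.32 = 0.08331 h⁻¹
Fraction remaining after one interval: e^(−kτ) = e^(−0.08331 × 6.40) = 0.5867
R = 1 / (1 − 0.5867) = 2.420
Css,max = 46.0 × 2.420 = 111.3 mcg/L
Css,min = Css,max × e^(−kτ) = 111.3 × 0.5867 ≈ 65.3 mcg/L

65.3 mcg/L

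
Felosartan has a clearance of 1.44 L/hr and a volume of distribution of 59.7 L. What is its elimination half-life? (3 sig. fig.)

28.7 hours

k = CL / V = 1.44 / 59.7 = 0.02412 hr⁻¹
t½ = ln 2 / k = ln 2 / 0.02412 ≈ 28.7 hours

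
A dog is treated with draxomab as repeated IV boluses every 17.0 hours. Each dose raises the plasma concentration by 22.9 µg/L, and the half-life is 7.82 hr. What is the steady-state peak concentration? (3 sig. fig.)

29.4 µg/L

k = ln 2 / 7.82 = 0.08864 hr⁻¹
Fraction remaining after one interval: e^(−kτ) = e^(−0.08864 × 17.0) = 0.2216
R = 1 / (1 − 0.2216) = 1.285
Css,max = 22.9 × 1.285 ≈ 29.4 µg/L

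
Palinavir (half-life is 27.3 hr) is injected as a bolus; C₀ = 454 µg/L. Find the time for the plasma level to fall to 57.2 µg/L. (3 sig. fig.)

k = ln 2 / 27.3 = 0.02539 hr⁻¹
C(t) = C₀ e^(−kt)  ⇒  t = ln(C₀/C) / k
t = ln(454/57.2) / 0.02539 = 2.072 / 0.02539 ≈ 81.6 hours

81.6 hours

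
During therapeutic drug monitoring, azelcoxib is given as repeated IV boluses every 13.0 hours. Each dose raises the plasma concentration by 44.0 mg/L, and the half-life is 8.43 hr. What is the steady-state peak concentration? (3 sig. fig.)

67.0 mg/L

k = ln 2 / 8.43 = 0.08222 hr⁻¹
Fraction remaining after one interval: e^(−kτ) = e^(−0.08222 × 13.0) = 0.3434
R = 1 / (1 − 0.3434) = 1.523
Css,max = 44.0 × 1.523 ≈ 67.0 mg/L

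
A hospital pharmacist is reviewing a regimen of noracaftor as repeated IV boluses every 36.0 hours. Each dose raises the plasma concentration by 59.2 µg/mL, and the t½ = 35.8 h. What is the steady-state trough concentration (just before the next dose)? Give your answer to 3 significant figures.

k = ln 2 / 35.8 = 0.01936 h⁻¹
Fraction remaining after one interval: e^(−kτ) = e^(−0.01936 × 36.0) = 0.4981
R = 1 / (1 − 0.4981) = 1.992
Css,max = 59.2 × 1.992 = 117.9 µg/mL
Css,min = Css,max × e^(−kτ) = 117.9 × 0.4981 ≈ 58.7 µg/mL

58.7 µg/mL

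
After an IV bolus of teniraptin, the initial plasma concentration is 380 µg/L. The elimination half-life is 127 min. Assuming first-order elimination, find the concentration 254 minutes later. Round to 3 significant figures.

95.0 µg/L

k = ln 2 / 127 = 0.005458 min⁻¹
C(t) = C₀ e^(−kt) = 380 × e^(−0.005458 × 254) = 380 × e^(−1.386) = 380 × 0.2500 ≈ 95.0 µg/L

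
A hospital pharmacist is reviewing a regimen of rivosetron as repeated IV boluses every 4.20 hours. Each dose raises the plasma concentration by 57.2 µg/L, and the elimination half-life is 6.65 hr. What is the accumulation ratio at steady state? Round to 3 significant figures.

k = ln 2 / 6.65 = 0.1042 hr⁻¹
Fraction remaining after one interval: e^(−kτ) = e^(−0.1042 × 4.20) = 0.6455
R = 1 / (1 − 0.6455) = 1 / 0.3545 ≈ 2.82

2.82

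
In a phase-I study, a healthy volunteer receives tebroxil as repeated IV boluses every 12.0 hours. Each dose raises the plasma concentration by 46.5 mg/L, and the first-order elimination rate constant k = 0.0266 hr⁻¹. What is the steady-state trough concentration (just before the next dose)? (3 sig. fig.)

124 mg/L

Fraction remaining after one interval: e^(−kτ) = e^(−0.02660 × 12.0) = 0.7267
R = 1 / (1 − 0.7267) = 3.659
Css,max = 46.5 × 3.659 = 170.2 mg/L
Css,min = Css,max × e^(−kτ) = 170.2 × 0.7267 ≈ 124 mg/L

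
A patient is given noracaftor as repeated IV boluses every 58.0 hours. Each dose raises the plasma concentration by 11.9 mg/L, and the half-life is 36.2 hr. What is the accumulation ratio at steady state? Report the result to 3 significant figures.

k = ln 2 / 36.2 = 0.01915 hr⁻¹
Fraction remaining after one interval: e^(−kτ) = e^(−0.01915 × 58.0) = 0.3294
R = 1 / (1 − 0.3294) = 1 / 0.6706 ≈ 1.49

1.49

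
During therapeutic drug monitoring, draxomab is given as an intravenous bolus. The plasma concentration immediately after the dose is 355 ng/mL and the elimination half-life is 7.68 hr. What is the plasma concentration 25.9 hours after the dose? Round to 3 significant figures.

k = ln 2 / 7.68 = 0.09025 hr⁻¹
C(t) = C₀ e^(−kt) = 355 × e^(−0.09025 × 25.9) = 355 × e^(−2.338) = 355 × 0.09656 ≈ 34.3 ng/mL

34.3 ng/mL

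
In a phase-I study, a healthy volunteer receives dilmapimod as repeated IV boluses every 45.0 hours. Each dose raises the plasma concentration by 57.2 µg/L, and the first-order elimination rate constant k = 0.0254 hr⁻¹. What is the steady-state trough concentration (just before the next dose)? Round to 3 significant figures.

26.8 µg/L

Fraction remaining after one interval: e^(−kτ) = e^(−0.02540 × 45.0) = 0.3189
R = 1 / (1 − 0.3189) = 1.468
Css,max = 57.2 × 1.468 = 83.98 µg/L
Css,min = Css,max × e^(−kτ) = 83.98 × 0.3189 ≈ 26.8 µg/L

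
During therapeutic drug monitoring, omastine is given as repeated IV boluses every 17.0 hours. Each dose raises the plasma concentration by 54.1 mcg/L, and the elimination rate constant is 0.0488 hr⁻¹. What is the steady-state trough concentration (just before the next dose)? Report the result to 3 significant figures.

41.9 mcg/L

Fraction remaining after one interval: e^(−kτ) = e^(−0.04880 × 17.0) = 0.4362
R = 1 / (1 − 0.4362) = 1.774
Css,max = 54.1 × 1.774 = 95.96 mcg/L
Css,min = Css,max × e^(−kτ) = 95.96 × 0.4362 ≈ 41.9 mcg/L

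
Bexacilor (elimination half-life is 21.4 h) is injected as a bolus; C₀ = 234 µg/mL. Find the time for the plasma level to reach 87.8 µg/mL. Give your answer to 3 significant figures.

k = ln 2 / 21.4 = 0.03239 h⁻¹
C(t) = C₀ e^(−kt)  ⇒  t = ln(C₀/C) / k
t = ln(234/87.8) / 0.03239 = 0.9803 / 0.03239 ≈ 30.3 hours

30.3 hours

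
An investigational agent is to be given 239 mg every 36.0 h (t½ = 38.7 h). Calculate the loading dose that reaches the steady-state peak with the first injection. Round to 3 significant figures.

k = ln 2 / 38.7 = 0.01791 h⁻¹
Accumulation ratio R = 1 / (1 − e^(−kτ)) = 1 / (1 − e^(−0.01791×36.0)) = 1 / (1 − 0.5248) = 2.104
Loading dose = maintenance dose × R = 239 × 2.104 ≈ 503 mg

503 mg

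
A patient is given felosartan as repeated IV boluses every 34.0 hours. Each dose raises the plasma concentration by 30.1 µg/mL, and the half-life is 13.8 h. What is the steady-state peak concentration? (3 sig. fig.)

36.8 µg/mL

k = ln 2 / 13.8 = 0.05023 h⁻¹
Fraction remaining after one interval: e^(−kτ) = e^(−0.05023 × 34.0) = 0.1813
R = 1 / (1 − 0.1813) = 1.221
Css,max = 30.1 × 1.221 ≈ 36.8 µg/mL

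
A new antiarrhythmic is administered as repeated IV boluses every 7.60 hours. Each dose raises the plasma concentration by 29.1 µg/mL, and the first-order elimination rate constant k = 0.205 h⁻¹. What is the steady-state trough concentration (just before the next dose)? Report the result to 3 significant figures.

7.76 µg/mL

Fraction remaining after one interval: e^(−kτ) = e^(−0.2050 × 7.60) = 0.2106
R = 1 / (1 − 0.2106) = 1.267
Css,max = 29.1 × 1.267 = 36.86 µg/mL
Css,min = Css,max × e^(−kτ) = 36.86 × 0.2106 ≈ 7.76 µg/mL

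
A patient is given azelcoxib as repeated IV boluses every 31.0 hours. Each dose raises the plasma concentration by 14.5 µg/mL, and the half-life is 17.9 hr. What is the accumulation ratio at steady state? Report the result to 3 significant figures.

1.43

k = ln 2 / 17.9 = 0.03872 hr⁻¹
Fraction remaining after one interval: e^(−kτ) = e^(−0.03872 × 31.0) = 0.3011
R = 1 / (1 − 0.3011) = 1 / 0.6989 ≈ 1.43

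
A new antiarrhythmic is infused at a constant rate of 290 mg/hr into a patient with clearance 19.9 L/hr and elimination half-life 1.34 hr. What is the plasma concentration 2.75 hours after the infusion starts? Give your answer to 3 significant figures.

Css = rate / CL = 290 / 19.9 = 14.57 mg/L
k = ln 2 / 1.34 = 0.5173 hr⁻¹
C(t) = Css (1 − e^(−kt)) = 14.57 × (1 − e^(−1.423)) = 14.57 × 0.7589 ≈ 11.1 mg/L

11.1 mg/L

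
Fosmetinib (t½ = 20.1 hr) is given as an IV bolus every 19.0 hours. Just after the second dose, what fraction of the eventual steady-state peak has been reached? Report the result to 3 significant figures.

k = ln 2 / 20.1 = 0.03448 hr⁻¹
f_n = 1 − e^(−nkτ) = 1 − e^(−2 × 0.03448 × 19.0) = 1 − e^(−1.310) = 1 − 0.2697 ≈ 0.730

0.730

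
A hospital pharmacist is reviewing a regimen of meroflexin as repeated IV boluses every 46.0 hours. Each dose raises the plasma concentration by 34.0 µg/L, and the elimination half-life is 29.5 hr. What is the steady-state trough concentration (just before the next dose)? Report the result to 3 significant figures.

k = ln 2 / 29.5 = 0.02350 hr⁻¹
Fraction remaining after one interval: e^(−kτ) = e^(−0.02350 × 46.0) = 0.3393
R = 1 / (1 − 0.3393) = 1.514
Css,max = 34.0 × 1.514 = 51.46 µg/L
Css,min = Css,max × e^(−kτ) = 51.46 × 0.3393 ≈ 17.5 µg/L

17.5 µg/L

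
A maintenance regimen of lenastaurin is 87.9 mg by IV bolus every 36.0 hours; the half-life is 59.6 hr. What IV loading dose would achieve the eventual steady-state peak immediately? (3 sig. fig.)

k = ln 2 / 59.6 = 0.01163 hr⁻¹
Accumulation ratio R = 1 / (1 − e^(−kτ)) = 1 / (1 − e^(−0.01163×36.0)) = 1 / (1 − 0.6579) = 2.923
Loading dose = maintenance dose × R = 87.9 × 2.923 ≈ 257 mg

257 mg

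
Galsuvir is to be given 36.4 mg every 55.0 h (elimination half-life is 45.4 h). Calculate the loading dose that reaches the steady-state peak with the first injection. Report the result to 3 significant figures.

k = ln 2 / 45.4 = 0.01527 h⁻¹
Accumulation ratio R = 1 / (1 − e^(−kτ)) = 1 / (1 − e^(−0.01527×55.0)) = 1 / (1 − 0.4318) = 1.760
Loading dose = maintenance dose × R = 36.4 × 1.760 ≈ 64.1 mg

64.1 mg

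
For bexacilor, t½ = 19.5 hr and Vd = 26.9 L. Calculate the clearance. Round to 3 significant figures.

0.956 L/hr

k = ln 2 / t½ = ln 2 / 19.5 = 0.03555 hr⁻¹
CL = k · V = 0.03555 × 26.9 ≈ 0.956 L/hr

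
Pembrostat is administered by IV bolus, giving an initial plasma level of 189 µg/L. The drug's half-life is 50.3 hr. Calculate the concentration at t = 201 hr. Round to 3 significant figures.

k = ln 2 / 50.3 = 0.01378 hr⁻¹
C(t) = C₀ e^(−kt) = 189 × e^(−0.01378 × 201) = 189 × e^(−2.770) = 189 × 0.06267 ≈ 11.8 µg/L

11.8 µg/L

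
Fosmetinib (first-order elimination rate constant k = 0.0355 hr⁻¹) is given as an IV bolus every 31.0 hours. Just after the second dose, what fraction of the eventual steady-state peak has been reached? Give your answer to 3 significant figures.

f_n = 1 − e^(−nkτ) = 1 − e^(−2 × 0.03550 × 31.0) = 1 − e^(−2.201) = 1 − 0.1107 ≈ 0.889

0.889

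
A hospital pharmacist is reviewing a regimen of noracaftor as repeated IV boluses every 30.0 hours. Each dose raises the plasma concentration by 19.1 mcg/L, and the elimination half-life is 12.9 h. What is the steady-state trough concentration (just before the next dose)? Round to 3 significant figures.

4.76 mcg/L

k = ln 2 / 12.9 = 0.05373 h⁻¹
Fraction remaining after one interval: e^(−kτ) = e^(−0.05373 × 30.0) = 0.1995
R = 1 / (1 − 0.1995) = 1.249
Css,max = 19.1 × 1.249 = 23.86 mcg/L
Css,min = Css,max × e^(−kτ) = 23.86 × 0.1995 ≈ 4.76 mcg/L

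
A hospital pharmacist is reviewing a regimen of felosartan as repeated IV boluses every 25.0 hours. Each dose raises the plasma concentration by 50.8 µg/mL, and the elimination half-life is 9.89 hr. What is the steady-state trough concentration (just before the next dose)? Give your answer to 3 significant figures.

k = ln 2 / 9.89 = 0.07009 hr⁻¹
Fraction remaining after one interval: e^(−kτ) = e^(−0.07009 × 25.0) = 0.1734
R = 1 / (1 − 0.1734) = 1.210
Css,max = 50.8 × 1.210 = 61.46 µg/mL
Css,min = Css,max × e^(−kτ) = 61.46 × 0.1734 ≈ 10.7 µg/mL

10.7 µg/mL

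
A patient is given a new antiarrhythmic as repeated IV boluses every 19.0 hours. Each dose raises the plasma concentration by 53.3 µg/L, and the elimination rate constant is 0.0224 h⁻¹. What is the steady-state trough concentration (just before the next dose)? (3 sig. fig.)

100 µg/L

Fraction remaining after one interval: e^(−kτ) = e^(−0.02240 × 19.0) = 0.6534
R = 1 / (1 − 0.6534) = 2.885
Css,max = 53.3 × 2.885 = 153.8 µg/L
Css,min = Css,max × e^(−kτ) = 153.8 × 0.6534 ≈ 100 µg/L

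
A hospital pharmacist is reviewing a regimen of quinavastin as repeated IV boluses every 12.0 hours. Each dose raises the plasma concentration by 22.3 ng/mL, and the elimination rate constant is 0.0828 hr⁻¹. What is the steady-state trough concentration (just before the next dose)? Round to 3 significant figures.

13.1 ng/mL

Fraction remaining after one interval: e^(−kτ) = e^(−0.08280 × 12.0) = 0.3702
R = 1 / (1 − 0.3702) = 1.588
Css,max = 22.3 × 1.588 = 35.41 ng/mL
Css,min = Css,max × e^(−kτ) = 35.41 × 0.3702 ≈ 13.1 ng/mL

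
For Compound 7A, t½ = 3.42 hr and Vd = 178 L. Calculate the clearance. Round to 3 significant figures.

k = ln 2 / t½ = ln 2 / 3.42 = 0.2027 hr⁻¹
CL = k · V = 0.2027 × 178 ≈ 36.1 L/hr

36.1 L/hr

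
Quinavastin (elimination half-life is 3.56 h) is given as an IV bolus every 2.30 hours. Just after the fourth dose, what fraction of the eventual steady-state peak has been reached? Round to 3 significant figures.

0.833

k = ln 2 / 3.56 = 0.1947 h⁻¹
f_n = 1 − e^(−nkτ) = 1 − e^(−4 × 0.1947 × 2.30) = 1 − e^(−1.791) = 1 − 0.1667 ≈ 0.833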